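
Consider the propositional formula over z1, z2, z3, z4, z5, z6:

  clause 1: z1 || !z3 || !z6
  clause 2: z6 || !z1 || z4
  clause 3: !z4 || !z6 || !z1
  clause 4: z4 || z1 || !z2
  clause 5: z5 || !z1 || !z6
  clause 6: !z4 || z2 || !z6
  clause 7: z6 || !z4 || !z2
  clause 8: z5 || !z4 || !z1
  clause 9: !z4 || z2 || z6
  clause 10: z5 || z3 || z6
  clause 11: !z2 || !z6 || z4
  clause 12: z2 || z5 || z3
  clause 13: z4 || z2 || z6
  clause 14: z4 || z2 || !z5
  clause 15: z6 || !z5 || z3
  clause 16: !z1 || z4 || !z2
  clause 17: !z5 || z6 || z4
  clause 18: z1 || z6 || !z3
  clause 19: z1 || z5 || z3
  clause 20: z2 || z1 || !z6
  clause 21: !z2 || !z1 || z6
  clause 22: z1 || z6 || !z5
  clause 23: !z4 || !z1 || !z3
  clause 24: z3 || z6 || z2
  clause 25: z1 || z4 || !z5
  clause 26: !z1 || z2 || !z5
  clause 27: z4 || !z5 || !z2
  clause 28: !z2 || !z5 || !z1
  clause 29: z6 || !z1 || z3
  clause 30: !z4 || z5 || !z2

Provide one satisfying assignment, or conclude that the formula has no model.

Try z1 = false.
Try z3 = false.
Unit clause (z5) forces z5 = true.
Unit clause (z6) forces z6 = true.
Unit clause (z2) forces z2 = true.
Unit clause (z4) forces z4 = true.
All clauses are satisfied.

z1: false,  z2: true,  z3: false,  z4: true,  z5: true,  z6: true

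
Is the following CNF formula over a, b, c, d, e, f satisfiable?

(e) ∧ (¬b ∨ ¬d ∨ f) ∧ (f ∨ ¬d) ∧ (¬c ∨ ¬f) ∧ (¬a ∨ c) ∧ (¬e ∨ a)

The clause (e) is unit, so e = True.
The clause (a) is unit, so a = True.
The clause (c) is unit, so c = True.
The clause (¬f) is unit, so f = False.
The clause (¬d) is unit, so d = False.
All clauses hold; b can take either value.
A satisfying assignment: a ↦ True, b ↦ True, c ↦ True, d ↦ False, e ↦ True, f ↦ False.

Satisfiable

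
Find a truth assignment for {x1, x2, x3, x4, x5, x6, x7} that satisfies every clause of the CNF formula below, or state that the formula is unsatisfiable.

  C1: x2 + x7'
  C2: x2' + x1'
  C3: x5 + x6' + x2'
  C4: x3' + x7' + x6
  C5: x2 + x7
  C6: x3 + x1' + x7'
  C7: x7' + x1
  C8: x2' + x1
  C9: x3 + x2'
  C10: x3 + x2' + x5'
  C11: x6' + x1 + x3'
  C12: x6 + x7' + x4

UNSATISFIABLE

Branch on x2: set x2 = 1.
Unit clause (x1') forces x1 = 0.
That conflicts with the unit clause (x1).
So x2 must be the other value — set x2 = 0.
Unit clause (x7') forces x7 = 0.
That conflicts with the unit clause (x7).
Neither x2 = 1 nor x2 = 0 works.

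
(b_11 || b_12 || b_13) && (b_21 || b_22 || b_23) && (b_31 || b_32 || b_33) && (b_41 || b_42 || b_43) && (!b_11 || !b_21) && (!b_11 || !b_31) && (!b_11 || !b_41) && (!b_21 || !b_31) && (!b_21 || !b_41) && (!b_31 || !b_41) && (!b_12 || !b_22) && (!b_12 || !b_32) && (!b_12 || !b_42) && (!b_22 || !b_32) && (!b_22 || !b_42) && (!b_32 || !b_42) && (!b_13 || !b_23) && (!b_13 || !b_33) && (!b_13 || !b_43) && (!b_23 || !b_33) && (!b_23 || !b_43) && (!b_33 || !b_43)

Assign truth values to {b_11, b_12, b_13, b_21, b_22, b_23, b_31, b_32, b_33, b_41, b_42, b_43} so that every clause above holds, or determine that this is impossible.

Suppose b_11 = false.
Suppose b_12 = true.
Unit clause (!b_22) forces b_22 = false.
Unit clause (!b_32) forces b_32 = false.
Unit clause (!b_42) forces b_42 = false.
Suppose b_21 = true.
Unit clause (!b_31) forces b_31 = false.
Unit clause (b_33) forces b_33 = true.
Unit clause (!b_41) forces b_41 = false.
Unit clause (b_43) forces b_43 = true.
But (!b_43) is also a unit clause — contradiction.
So b_21 must be the other value — set b_21 = false.
Unit clause (b_23) forces b_23 = true.
Unit clause (!b_13) forces b_13 = false.
Unit clause (!b_33) forces b_33 = false.
Unit clause (b_31) forces b_31 = true.
Unit clause (!b_41) forces b_41 = false.
Unit clause (b_43) forces b_43 = true.
But (!b_43) is also a unit clause — contradiction.
Neither b_21 = true nor b_21 = false works.
So b_12 must be the other value — set b_12 = false.
Unit clause (b_13) forces b_13 = true.
Unit clause (!b_23) forces b_23 = false.
Unit clause (!b_33) forces b_33 = false.
Unit clause (!b_43) forces b_43 = false.
Suppose b_21 = true.
Unit clause (!b_31) forces b_31 = false.
Unit clause (b_32) forces b_32 = true.
Unit clause (!b_41) forces b_41 = false.
Unit clause (b_42) forces b_42 = true.
But (!b_42) is also a unit clause — contradiction.
So b_21 must be the other value — set b_21 = false.
Unit clause (b_22) forces b_22 = true.
Unit clause (!b_32) forces b_32 = false.
Unit clause (b_31) forces b_31 = true.
Unit clause (!b_41) forces b_41 = false.
Unit clause (b_42) forces b_42 = true.
But (!b_42) is also a unit clause — contradiction.
Neither b_21 = true nor b_21 = false works.
Neither b_12 = true nor b_12 = false works.
So b_11 must be the other value — set b_11 = true.
Unit clause (!b_21) forces b_21 = false.
Unit clause (!b_31) forces b_31 = false.
Unit clause (!b_41) forces b_41 = false.
Suppose b_22 = true.
Unit clause (!b_12) forces b_12 = false.
Unit clause (!b_32) forces b_32 = false.
Unit clause (b_33) forces b_33 = true.
Unit clause (!b_42) forces b_42 = false.
Unit clause (b_43) forces b_43 = true.
But (!b_43) is also a unit clause — contradiction.
So b_22 must be the other value — set b_22 = false.
Unit clause (b_23) forces b_23 = true.
Unit clause (!b_13) forces b_13 = false.
Unit clause (!b_33) forces b_33 = false.
Unit clause (b_32) forces b_32 = true.
Unit clause (!b_12) forces b_12 = false.
Unit clause (!b_42) forces b_42 = false.
Unit clause (b_43) forces b_43 = true.
But (!b_43) is also a unit clause — contradiction.
Neither b_22 = true nor b_22 = false works.
Neither b_11 = true nor b_11 = false works.

UNSATISFIABLE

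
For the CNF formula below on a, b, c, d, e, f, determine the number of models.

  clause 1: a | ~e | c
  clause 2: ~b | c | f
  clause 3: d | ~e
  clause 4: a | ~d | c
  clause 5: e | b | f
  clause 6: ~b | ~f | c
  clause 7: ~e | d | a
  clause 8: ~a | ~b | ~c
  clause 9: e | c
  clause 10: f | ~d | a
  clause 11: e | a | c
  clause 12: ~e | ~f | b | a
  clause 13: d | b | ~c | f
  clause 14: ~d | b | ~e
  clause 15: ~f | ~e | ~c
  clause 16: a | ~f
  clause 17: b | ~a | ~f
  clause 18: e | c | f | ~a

There are 2^6 = 64 truth assignments over (a, b, c, d, e, f).
Split on d. With d = 1, the clauses containing d are satisfied and ~d drops from the rest; 0 of the 2^5 = 32 assignments to the other variables satisfy what remains.
With d = 0, by the same count on the reduced clause set, 1 assignment works.
(One model: a=F, b=T, c=T, d=F, e=F, f=F.)
Total: 0 + 1 = 1.

1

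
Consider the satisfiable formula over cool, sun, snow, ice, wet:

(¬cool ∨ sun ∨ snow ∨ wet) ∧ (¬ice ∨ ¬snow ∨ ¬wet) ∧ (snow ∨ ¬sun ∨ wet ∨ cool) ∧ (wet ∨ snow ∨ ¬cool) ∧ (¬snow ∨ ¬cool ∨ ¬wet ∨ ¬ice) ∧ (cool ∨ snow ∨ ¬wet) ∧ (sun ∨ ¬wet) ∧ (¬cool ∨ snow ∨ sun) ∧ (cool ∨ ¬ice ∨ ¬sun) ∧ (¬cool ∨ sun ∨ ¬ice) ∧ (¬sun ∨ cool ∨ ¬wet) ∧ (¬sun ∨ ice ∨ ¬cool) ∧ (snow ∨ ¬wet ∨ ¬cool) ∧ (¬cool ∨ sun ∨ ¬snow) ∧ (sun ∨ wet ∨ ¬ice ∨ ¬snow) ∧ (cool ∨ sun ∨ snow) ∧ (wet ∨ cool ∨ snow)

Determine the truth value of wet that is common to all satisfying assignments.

Suppose wet = True.
From the singleton clause (sun), sun = True.
From the singleton clause (cool), cool = True.
From the singleton clause (ice), ice = True.
From the singleton clause (¬snow), snow = False.
That conflicts with the unit clause (snow).
So every satisfying assignment has wet = False.

False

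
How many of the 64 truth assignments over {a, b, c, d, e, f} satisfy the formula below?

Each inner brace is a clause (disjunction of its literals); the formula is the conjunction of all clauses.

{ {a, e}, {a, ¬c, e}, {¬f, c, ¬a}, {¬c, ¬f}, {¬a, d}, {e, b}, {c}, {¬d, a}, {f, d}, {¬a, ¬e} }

There are 2^6 = 64 truth assignments over (a, b, c, d, e, f).
Split on b. With b = True, the clauses containing b are satisfied and ¬b drops from the rest; 1 of the 2^5 = 32 assignments to the other variables satisfy what remains.
With b = False, by the same count on the reduced clause set, 0 assignments work.
(One model: a=T, b=T, c=T, d=T, e=F, f=F.)
Total: 1 + 0 = 1.

1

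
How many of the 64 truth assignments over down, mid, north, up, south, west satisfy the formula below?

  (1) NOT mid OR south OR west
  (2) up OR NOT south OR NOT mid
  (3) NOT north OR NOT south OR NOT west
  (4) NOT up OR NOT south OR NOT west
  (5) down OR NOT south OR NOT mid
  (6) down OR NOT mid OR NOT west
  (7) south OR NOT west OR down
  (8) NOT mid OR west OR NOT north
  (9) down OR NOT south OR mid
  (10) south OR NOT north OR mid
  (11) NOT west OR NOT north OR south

There are 2^6 = 64 truth assignments over (down, mid, north, up, south, west).
Split on north. With north = true, the clauses containing north are satisfied and NOT north drops from the rest; 2 of the 2^5 = 32 assignments to the other variables satisfy what remains.
With north = false, by the same count on the reduced clause set, 12 assignments work.
Total: 2 + 12 = 14.

14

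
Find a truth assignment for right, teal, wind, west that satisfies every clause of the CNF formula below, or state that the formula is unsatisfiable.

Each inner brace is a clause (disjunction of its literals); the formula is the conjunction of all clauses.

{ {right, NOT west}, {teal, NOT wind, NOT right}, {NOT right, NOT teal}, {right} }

(right) alone gives right = true.
(NOT teal) alone gives teal = false.
(NOT wind) alone gives wind = false.
Every clause is now satisfied; west is unconstrained.

right ↦ true, teal ↦ false, wind ↦ false, west ↦ false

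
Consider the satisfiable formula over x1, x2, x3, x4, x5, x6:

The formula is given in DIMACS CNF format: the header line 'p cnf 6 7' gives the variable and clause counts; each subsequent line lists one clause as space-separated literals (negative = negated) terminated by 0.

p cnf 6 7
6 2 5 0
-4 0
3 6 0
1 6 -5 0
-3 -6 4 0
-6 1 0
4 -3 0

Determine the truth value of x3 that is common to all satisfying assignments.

Suppose x3 = True.
Unit clause (¬x4) forces x4 = False.
But (x4) is also a unit clause — contradiction.
So every satisfying assignment has x3 = False.

False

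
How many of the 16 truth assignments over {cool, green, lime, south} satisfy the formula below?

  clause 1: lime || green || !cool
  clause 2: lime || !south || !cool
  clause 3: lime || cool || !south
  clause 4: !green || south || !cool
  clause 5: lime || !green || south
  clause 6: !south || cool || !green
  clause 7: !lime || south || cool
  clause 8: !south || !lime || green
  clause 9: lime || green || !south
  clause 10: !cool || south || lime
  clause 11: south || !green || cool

There are 2^4 = 16 truth assignments over (cool, green, lime, south).
Check each against the 11 clauses (columns in the order cool, green, lime, south):
  F F F F  ✓ satisfies all
  F F F T  ✗ fails (lime || cool || !south)
  F F T F  ✗ fails (!lime || south || cool)
  F F T T  ✗ fails (!south || !lime || green)
  F T F F  ✗ fails (lime || !green || south)
  F T F T  ✗ fails (lime || cool || !south)
  F T T F  ✗ fails (!lime || south || cool)
  F T T T  ✗ fails (!south || cool || !green)
  T F F F  ✗ fails (lime || green || !cool)
  T F F T  ✗ fails (lime || green || !cool)
  T F T F  ✓ satisfies all
  T F T T  ✗ fails (!south || !lime || green)
  T T F F  ✗ fails (!green || south || !cool)
  T T F T  ✗ fails (lime || !south || !cool)
  T T T F  ✗ fails (!green || south || !cool)
  T T T T  ✓ satisfies all
3 of the 16 rows are models.

3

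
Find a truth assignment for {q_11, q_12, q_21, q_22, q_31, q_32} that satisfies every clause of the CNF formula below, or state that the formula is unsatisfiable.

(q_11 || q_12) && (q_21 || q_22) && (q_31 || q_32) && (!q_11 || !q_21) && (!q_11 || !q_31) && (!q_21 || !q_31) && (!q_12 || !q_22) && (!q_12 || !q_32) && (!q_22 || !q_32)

UNSATISFIABLE

Suppose q_11 = true.
(!q_21) alone gives q_21 = false.
(q_22) alone gives q_22 = true.
(!q_31) alone gives q_31 = false.
(q_32) alone gives q_32 = true.
That conflicts with the unit clause (!q_32).
Undo q_11 and try q_11 = false.
(q_12) alone gives q_12 = true.
(!q_22) alone gives q_22 = false.
(q_21) alone gives q_21 = true.
(!q_31) alone gives q_31 = false.
(q_32) alone gives q_32 = true.
That conflicts with the unit clause (!q_32).
Either choice for q_11 ends in contradiction.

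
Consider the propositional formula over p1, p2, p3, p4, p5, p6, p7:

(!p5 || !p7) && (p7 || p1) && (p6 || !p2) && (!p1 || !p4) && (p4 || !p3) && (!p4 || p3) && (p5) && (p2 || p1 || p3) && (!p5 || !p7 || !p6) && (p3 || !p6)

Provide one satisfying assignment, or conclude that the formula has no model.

p1: true; p2: false; p3: false; p4: false; p5: true; p6: false; p7: false

The clause (p5) is unit, so p5 = true.
The clause (!p7) is unit, so p7 = false.
The clause (p1) is unit, so p1 = true.
The clause (!p4) is unit, so p4 = false.
The clause (!p3) is unit, so p3 = false.
The clause (!p6) is unit, so p6 = false.
The clause (!p2) is unit, so p2 = false.
Every clause now holds.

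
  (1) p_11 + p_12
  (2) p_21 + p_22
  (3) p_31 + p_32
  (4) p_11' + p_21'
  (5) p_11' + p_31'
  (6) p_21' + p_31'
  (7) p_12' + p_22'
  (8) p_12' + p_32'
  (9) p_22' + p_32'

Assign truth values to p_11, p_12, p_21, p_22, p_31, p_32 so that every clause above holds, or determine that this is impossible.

Case p_11 = 1:
(p_21') alone gives p_21 = 0.
(p_22) alone gives p_22 = 1.
(p_31') alone gives p_31 = 0.
(p_32) alone gives p_32 = 1.
That conflicts with the unit clause (p_32').
So p_11 must be the other value — set p_11 = 0.
(p_12) alone gives p_12 = 1.
(p_22') alone gives p_22 = 0.
(p_21) alone gives p_21 = 1.
(p_31') alone gives p_31 = 0.
(p_32) alone gives p_32 = 1.
That conflicts with the unit clause (p_32').
Either choice for p_11 ends in contradiction.

UNSATISFIABLE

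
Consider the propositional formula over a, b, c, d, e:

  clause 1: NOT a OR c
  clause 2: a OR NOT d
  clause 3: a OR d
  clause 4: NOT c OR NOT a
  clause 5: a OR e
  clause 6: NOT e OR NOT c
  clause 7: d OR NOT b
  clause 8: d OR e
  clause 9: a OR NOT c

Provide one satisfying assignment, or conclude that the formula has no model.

Try a = false.
From the singleton clause (NOT d), d = false.
That conflicts with the unit clause (d).
Backtrack on a: now try a = true.
From the singleton clause (c), c = true.
That conflicts with the unit clause (NOT c).
Neither a = true nor a = false works.

UNSATISFIABLE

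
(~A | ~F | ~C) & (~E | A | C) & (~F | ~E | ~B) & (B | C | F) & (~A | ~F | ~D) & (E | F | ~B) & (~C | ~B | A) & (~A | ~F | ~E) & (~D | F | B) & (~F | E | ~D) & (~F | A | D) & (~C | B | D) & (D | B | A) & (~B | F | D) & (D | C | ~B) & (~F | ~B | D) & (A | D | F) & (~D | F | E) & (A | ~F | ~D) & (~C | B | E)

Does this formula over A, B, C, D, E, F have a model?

Try A = 1.
Try F = 0.
Try B = 1.
From the singleton clause (E), E = 1.
From the singleton clause (D), D = 1.
No clause remains; C is free.
A satisfying assignment: A=1; B=1; C=0; D=1; E=1; F=0.

Satisfiable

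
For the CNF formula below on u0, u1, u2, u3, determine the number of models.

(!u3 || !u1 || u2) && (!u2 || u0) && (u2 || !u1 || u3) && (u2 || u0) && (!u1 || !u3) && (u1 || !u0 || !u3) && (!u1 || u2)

There are 2^4 = 16 truth assignments over (u0, u1, u2, u3).
Check each against the 7 clauses (columns in the order u0, u1, u2, u3):
  F F F F  ✗ fails (u2 || u0)
  F F F T  ✗ fails (u2 || u0)
  F F T F  ✗ fails (!u2 || u0)
  F F T T  ✗ fails (!u2 || u0)
  F T F F  ✗ fails (u2 || !u1 || u3)
  F T F T  ✗ fails (!u3 || !u1 || u2)
  F T T F  ✗ fails (!u2 || u0)
  F T T T  ✗ fails (!u2 || u0)
  T F F F  ✓ satisfies all
  T F F T  ✗ fails (u1 || !u0 || !u3)
  T F T F  ✓ satisfies all
  T F T T  ✗ fails (u1 || !u0 || !u3)
  T T F F  ✗ fails (u2 || !u1 || u3)
  T T F T  ✗ fails (!u3 || !u1 || u2)
  T T T F  ✓ satisfies all
  T T T T  ✗ fails (!u1 || !u3)
3 of the 16 rows are models.

3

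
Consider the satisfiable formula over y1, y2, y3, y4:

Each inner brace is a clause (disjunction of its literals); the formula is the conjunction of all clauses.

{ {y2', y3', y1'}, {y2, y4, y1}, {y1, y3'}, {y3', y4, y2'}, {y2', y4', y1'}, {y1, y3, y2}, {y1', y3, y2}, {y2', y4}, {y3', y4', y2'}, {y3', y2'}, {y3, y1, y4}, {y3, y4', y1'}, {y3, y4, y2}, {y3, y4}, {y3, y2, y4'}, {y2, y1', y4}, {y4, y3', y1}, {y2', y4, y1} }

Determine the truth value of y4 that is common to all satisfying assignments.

Suppose y4 = 0.
Unit clause (y2') forces y2 = 0.
Unit clause (y1) forces y1 = 1.
Now (y1') is unsatisfied and unit — conflict.
So every satisfying assignment has y4 = True.

True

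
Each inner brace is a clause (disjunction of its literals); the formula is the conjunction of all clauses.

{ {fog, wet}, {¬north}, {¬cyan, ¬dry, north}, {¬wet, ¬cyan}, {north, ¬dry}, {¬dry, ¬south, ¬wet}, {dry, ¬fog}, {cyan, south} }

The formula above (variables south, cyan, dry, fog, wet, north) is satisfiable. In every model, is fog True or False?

Suppose fog = True.
Unit clause (¬north) forces north = False.
Unit clause (¬dry) forces dry = False.
That conflicts with the unit clause (dry).
So every satisfying assignment has fog = False.

False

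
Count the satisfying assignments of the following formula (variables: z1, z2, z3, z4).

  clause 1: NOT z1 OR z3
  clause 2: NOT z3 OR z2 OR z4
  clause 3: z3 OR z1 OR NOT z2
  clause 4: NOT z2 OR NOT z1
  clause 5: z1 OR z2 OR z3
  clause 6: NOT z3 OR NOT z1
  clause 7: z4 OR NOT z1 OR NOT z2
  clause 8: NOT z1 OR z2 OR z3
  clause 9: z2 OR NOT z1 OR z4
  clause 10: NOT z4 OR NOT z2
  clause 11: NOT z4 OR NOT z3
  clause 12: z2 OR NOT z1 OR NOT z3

1

There are 2^4 = 16 truth assignments over (z1, z2, z3, z4).
Check each against the 12 clauses (columns in the order z1, z2, z3, z4):
  F F F F  ✗ fails (z1 OR z2 OR z3)
  F F F T  ✗ fails (z1 OR z2 OR z3)
  F F T F  ✗ fails (NOT z3 OR z2 OR z4)
  F F T T  ✗ fails (NOT z4 OR NOT z3)
  F T F F  ✗ fails (z3 OR z1 OR NOT z2)
  F T F T  ✗ fails (z3 OR z1 OR NOT z2)
  F T T F  ✓ satisfies all
  F T T T  ✗ fails (NOT z4 OR NOT z2)
  T F F F  ✗ fails (NOT z1 OR z3)
  T F F T  ✗ fails (NOT z1 OR z3)
  T F T F  ✗ fails (NOT z3 OR z2 OR z4)
  T F T T  ✗ fails (NOT z3 OR NOT z1)
  T T F F  ✗ fails (NOT z1 OR z3)
  T T F T  ✗ fails (NOT z1 OR z3)
  T T T F  ✗ fails (NOT z2 OR NOT z1)
  T T T T  ✗ fails (NOT z2 OR NOT z1)
1 of the 16 rows is a model.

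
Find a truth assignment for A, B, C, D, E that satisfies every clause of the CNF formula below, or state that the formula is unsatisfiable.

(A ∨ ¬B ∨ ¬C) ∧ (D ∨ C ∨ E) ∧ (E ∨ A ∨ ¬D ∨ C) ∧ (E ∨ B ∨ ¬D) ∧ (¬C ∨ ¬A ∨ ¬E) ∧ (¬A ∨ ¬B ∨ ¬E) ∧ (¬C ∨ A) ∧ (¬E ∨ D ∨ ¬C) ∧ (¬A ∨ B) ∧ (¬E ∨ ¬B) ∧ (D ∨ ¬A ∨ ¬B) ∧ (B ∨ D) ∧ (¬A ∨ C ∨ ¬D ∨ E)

Branch on C: set C = True.
The clause (A) is unit, so A = True.
The clause (¬E) is unit, so E = False.
The clause (B) is unit, so B = True.
The clause (D) is unit, so D = True.
Every clause now holds.

A ↦ True; B ↦ True; C ↦ True; D ↦ True; E ↦ False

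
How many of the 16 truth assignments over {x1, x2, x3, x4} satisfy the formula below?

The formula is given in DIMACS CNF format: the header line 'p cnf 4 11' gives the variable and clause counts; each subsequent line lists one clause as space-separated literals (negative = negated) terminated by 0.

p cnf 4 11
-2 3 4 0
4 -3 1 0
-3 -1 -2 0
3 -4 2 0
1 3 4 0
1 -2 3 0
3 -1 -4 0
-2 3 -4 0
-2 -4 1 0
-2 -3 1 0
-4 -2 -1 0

There are 2^4 = 16 truth assignments over (x1, x2, x3, x4).
Split on x1. With x1 = True, the clauses containing x1 are satisfied and ¬x1 drops from the rest; 3 of the 2^3 = 8 assignments to the other variables satisfy what remains.
With x1 = False, by the same count on the reduced clause set, 1 assignment works.
(One model: x1=F, x2=F, x3=T, x4=T.)
Total: 3 + 1 = 4.

4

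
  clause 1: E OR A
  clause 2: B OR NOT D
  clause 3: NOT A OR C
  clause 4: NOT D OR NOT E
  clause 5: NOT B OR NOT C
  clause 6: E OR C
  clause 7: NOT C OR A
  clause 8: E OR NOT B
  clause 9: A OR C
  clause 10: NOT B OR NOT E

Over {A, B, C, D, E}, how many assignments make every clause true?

2

There are 2^5 = 32 truth assignments over (A, B, C, D, E).
Split on A. With A = true, the clauses containing A are satisfied and NOT A drops from the rest; 2 of the 2^4 = 16 assignments to the other variables satisfy what remains.
With A = false, by the same count on the reduced clause set, 0 assignments work.
Total: 2 + 0 = 2.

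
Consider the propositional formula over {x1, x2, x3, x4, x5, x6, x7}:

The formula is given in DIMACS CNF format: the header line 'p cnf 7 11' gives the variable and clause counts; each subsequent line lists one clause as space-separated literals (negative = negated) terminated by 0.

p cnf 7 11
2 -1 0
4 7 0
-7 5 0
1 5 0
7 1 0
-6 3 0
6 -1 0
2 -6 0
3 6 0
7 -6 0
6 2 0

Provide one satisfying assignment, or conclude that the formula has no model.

x1 ↦ True; x2 ↦ True; x3 ↦ True; x4 ↦ True; x5 ↦ True; x6 ↦ True; x7 ↦ True

Branch on x2: set x2 = True.
Branch on x4: set x4 = True.
Branch on x7: set x7 = True.
The clause (x5) is unit, so x5 = True.
Branch on x6: set x6 = True.
The clause (x3) is unit, so x3 = True.
All clauses hold; x1 can take either value.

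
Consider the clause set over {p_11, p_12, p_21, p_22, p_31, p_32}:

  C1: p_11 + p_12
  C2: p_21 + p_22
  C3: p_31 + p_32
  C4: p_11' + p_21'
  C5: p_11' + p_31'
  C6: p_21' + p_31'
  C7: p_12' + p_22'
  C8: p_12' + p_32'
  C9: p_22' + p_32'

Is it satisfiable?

Try p_11 = 1.
The clause (p_21') is unit, so p_21 = 0.
The clause (p_22) is unit, so p_22 = 1.
The clause (p_31') is unit, so p_31 = 0.
The clause (p_32) is unit, so p_32 = 1.
But (p_32') is also a unit clause — contradiction.
So p_11 must be the other value — set p_11 = 0.
The clause (p_12) is unit, so p_12 = 1.
The clause (p_22') is unit, so p_22 = 0.
The clause (p_21) is unit, so p_21 = 1.
The clause (p_31') is unit, so p_31 = 0.
The clause (p_32) is unit, so p_32 = 1.
But (p_32') is also a unit clause — contradiction.
Neither p_11 = 1 nor p_11 = 0 works.
No assignment satisfies every clause.

No, unsatisfiable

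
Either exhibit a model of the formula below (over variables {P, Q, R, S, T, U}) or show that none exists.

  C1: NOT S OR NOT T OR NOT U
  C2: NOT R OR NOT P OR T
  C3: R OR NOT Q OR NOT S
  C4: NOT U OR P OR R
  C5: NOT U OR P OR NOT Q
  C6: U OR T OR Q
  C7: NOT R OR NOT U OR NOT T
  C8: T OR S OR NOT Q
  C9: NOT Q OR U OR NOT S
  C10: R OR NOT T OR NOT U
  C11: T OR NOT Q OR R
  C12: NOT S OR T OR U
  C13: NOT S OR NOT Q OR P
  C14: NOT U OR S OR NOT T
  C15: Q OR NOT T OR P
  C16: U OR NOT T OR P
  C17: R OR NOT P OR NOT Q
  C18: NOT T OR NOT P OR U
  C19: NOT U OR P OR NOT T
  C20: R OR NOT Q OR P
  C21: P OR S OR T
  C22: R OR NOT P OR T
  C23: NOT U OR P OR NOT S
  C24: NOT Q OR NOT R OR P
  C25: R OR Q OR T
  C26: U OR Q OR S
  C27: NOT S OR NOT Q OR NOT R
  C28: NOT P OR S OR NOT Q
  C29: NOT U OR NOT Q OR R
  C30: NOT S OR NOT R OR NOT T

Try S = false.
Try T = true.
The clause (NOT U) is unit, so U = false.
The clause (P) is unit, so P = true.
That conflicts with the unit clause (NOT P).
Backtrack on T: now try T = false.
The clause (NOT Q) is unit, so Q = false.
The clause (U) is unit, so U = true.
The clause (P) is unit, so P = true.
The clause (NOT R) is unit, so R = false.
That conflicts with the unit clause (R).
Either choice for T ends in contradiction.
Backtrack on S: now try S = true.
Try T = false.
The clause (U) is unit, so U = true.
The clause (P) is unit, so P = true.
The clause (NOT R) is unit, so R = false.
That conflicts with the unit clause (R).
Backtrack on T: now try T = true.
The clause (NOT U) is unit, so U = false.
The clause (NOT Q) is unit, so Q = false.
The clause (P) is unit, so P = true.
That conflicts with the unit clause (NOT P).
Either choice for T ends in contradiction.
Either choice for S ends in contradiction.

UNSATISFIABLE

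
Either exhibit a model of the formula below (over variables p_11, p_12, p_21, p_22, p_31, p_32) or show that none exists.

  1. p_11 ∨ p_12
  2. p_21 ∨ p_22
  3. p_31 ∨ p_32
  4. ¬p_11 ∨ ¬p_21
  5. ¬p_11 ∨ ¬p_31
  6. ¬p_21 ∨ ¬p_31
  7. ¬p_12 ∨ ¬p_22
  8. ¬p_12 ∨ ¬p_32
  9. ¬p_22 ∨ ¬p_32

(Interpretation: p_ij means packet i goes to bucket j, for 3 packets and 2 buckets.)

UNSATISFIABLE

Case p_11 = True:
(¬p_21) alone gives p_21 = False.
(p_22) alone gives p_22 = True.
(¬p_31) alone gives p_31 = False.
(p_32) alone gives p_32 = True.
But (¬p_32) is also a unit clause — contradiction.
Backtrack on p_11: now try p_11 = False.
(p_12) alone gives p_12 = True.
(¬p_22) alone gives p_22 = False.
(p_21) alone gives p_21 = True.
(¬p_31) alone gives p_31 = False.
(p_32) alone gives p_32 = True.
But (¬p_32) is also a unit clause — contradiction.
Either choice for p_11 ends in contradiction.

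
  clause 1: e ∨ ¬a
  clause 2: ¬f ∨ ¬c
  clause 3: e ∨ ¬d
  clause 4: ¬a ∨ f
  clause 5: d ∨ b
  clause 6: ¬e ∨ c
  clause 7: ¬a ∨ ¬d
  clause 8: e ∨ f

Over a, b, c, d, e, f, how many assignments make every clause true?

4

There are 2^6 = 64 truth assignments over (a, b, c, d, e, f).
Split on f. With f = True, the clauses containing f are satisfied and ¬f drops from the rest; 1 of the 2^5 = 32 assignments to the other variables satisfy what remains.
With f = False, by the same count on the reduced clause set, 3 assignments work.
(One model: a=F, b=F, c=T, d=T, e=T, f=F.)
Total: 1 + 3 = 4.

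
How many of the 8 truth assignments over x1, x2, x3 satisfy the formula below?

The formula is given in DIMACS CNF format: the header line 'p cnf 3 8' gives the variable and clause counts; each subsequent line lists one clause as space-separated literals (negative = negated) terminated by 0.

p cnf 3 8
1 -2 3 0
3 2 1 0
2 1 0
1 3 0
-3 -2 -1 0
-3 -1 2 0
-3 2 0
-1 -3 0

3

There are 2^3 = 8 truth assignments over (x1, x2, x3).
Check each against the 8 clauses (columns in the order x1, x2, x3):
  F F F  ✗ fails (x3 ∨ x2 ∨ x1)
  F F T  ✗ fails (x2 ∨ x1)
  F T F  ✗ fails (x1 ∨ ¬x2 ∨ x3)
  F T T  ✓ satisfies all
  T F F  ✓ satisfies all
  T F T  ✗ fails (¬x3 ∨ ¬x1 ∨ x2)
  T T F  ✓ satisfies all
  T T T  ✗ fails (¬x3 ∨ ¬x2 ∨ ¬x1)
3 of the 8 rows are models.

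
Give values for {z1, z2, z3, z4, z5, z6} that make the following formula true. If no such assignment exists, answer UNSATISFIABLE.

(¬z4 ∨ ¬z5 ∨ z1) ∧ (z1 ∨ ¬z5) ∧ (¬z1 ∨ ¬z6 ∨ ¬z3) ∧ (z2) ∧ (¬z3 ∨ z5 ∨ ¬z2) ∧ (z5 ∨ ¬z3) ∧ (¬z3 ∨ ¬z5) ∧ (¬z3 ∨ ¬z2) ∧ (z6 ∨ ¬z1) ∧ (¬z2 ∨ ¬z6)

The clause (z2) is unit, so z2 = True.
The clause (¬z3) is unit, so z3 = False.
The clause (¬z6) is unit, so z6 = False.
The clause (¬z1) is unit, so z1 = False.
The clause (¬z5) is unit, so z5 = False.
No clause remains; z4 is free.

z1: False; z2: True; z3: False; z4: True; z5: False; z6: False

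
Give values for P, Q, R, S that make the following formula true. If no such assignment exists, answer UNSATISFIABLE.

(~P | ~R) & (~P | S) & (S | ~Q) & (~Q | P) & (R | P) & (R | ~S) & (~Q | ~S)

P ↦ 0,  Q ↦ 0,  R ↦ 1,  S ↦ 1

Branch on P: set P = 0.
From the singleton clause (~Q), Q = 0.
From the singleton clause (R), R = 1.
All clauses hold; S can take either value.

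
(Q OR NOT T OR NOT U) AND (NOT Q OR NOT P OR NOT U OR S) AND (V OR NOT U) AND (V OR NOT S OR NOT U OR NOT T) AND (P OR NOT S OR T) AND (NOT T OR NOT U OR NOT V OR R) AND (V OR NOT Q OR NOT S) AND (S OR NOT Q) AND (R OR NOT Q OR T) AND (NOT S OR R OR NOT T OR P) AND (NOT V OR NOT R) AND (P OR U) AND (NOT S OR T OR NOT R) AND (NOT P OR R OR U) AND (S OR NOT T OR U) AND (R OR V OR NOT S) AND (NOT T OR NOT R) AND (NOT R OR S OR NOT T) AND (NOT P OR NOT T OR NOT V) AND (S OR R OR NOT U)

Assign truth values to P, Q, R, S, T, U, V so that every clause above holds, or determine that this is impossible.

Try V = true.
The clause (NOT R) is unit, so R = false.
Try T = false.
The clause (NOT Q) is unit, so Q = false.
Try P = true.
The clause (U) is unit, so U = true.
The clause (S) is unit, so S = true.
All clauses are satisfied.

P ↦ true, Q ↦ false, R ↦ false, S ↦ true, T ↦ false, U ↦ true, V ↦ true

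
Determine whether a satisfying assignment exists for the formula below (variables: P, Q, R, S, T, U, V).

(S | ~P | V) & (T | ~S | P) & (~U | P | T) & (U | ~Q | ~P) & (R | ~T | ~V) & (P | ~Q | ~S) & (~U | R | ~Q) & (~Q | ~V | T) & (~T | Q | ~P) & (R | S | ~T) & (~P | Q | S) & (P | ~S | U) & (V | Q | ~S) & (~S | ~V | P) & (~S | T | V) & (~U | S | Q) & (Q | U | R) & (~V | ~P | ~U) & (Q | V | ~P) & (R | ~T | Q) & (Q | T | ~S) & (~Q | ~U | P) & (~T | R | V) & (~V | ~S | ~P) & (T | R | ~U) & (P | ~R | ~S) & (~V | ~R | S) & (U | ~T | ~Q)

Satisfiable

Case S = 0:
Case P = 0:
Case U = 0:
Case R = 1:
From the singleton clause (~V), V = 0.
Case T = 0:
All clauses hold; Q can take either value.
A satisfying assignment: P=0, Q=1, R=1, S=0, T=0, U=0, V=0.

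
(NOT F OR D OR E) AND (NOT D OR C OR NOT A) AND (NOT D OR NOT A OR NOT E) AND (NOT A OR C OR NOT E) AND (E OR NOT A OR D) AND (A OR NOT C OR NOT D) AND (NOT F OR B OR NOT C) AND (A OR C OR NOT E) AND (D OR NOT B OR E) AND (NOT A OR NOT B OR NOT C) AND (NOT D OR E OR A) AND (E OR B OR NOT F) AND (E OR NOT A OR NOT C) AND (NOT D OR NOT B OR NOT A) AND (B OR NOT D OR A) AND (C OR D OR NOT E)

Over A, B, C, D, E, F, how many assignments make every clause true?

There are 2^6 = 64 truth assignments over (A, B, C, D, E, F).
Split on E. With E = true, the clauses containing E are satisfied and NOT E drops from the rest; 4 of the 2^5 = 32 assignments to the other variables satisfy what remains.
With E = false, by the same count on the reduced clause set, 2 assignments work.
Total: 4 + 2 = 6.

6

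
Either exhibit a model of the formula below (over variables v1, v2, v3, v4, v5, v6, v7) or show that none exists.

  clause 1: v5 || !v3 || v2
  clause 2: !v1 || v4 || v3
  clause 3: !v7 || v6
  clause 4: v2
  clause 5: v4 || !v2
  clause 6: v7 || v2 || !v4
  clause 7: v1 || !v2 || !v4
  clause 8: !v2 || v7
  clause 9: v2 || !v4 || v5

The clause (v2) is unit, so v2 = true.
The clause (v4) is unit, so v4 = true.
The clause (v1) is unit, so v1 = true.
The clause (v7) is unit, so v7 = true.
The clause (v6) is unit, so v6 = true.
No clause remains; v3, v5 are free.

v1=true, v2=true, v3=true, v4=true, v5=true, v6=true, v7=true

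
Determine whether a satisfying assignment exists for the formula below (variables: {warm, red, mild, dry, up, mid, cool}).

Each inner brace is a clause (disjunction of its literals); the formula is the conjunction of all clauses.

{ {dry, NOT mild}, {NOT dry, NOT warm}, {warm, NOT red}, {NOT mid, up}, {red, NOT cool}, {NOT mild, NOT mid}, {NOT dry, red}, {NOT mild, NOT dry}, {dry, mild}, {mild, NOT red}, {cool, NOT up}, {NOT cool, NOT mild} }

No, unsatisfiable

Try dry = true.
The clause (NOT warm) is unit, so warm = false.
The clause (NOT red) is unit, so red = false.
Now (red) is unsatisfied and unit — conflict.
That branch fails; take dry = false instead.
The clause (NOT mild) is unit, so mild = false.
Now (mild) is unsatisfied and unit — conflict.
Both values of dry lead to a conflict.
No assignment satisfies every clause.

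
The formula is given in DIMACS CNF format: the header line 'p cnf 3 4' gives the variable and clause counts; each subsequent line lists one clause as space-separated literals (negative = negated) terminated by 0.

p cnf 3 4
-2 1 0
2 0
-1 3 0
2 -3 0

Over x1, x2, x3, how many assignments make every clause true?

There are 2^3 = 8 truth assignments over (x1, x2, x3).
Check each against the 4 clauses (columns in the order x1, x2, x3):
  F F F  ✗ fails (x2)
  F F T  ✗ fails (x2)
  F T F  ✗ fails (¬x2 ∨ x1)
  F T T  ✗ fails (¬x2 ∨ x1)
  T F F  ✗ fails (x2)
  T F T  ✗ fails (x2)
  T T F  ✗ fails (¬x1 ∨ x3)
  T T T  ✓ satisfies all
1 of the 8 rows is a model.

1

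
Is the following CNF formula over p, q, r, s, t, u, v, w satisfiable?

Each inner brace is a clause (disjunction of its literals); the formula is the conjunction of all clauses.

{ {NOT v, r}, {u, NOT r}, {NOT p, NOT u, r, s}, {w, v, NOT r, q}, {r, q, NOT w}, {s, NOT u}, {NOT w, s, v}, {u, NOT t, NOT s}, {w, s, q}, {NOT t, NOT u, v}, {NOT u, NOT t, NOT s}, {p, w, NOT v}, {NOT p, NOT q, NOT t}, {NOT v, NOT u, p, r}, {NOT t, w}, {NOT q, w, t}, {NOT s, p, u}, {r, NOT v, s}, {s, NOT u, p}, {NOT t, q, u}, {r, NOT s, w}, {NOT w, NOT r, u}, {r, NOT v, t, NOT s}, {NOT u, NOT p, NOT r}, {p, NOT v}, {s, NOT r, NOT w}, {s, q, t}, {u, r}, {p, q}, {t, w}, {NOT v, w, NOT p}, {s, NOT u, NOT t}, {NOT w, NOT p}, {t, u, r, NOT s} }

Satisfiable

Branch on v: set v = false.
Branch on u: set u = true.
From the singleton clause (s), s = true.
From the singleton clause (NOT t), t = false.
From the singleton clause (w), w = true.
From the singleton clause (NOT p), p = false.
From the singleton clause (q), q = true.
No clause remains; r is free.
A satisfying assignment: p=false,  q=true,  r=false,  s=true,  t=false,  u=true,  v=false,  w=true.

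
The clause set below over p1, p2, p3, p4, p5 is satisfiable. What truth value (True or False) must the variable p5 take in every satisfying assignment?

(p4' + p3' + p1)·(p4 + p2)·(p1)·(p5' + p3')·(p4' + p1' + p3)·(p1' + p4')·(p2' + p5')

False

Suppose p5 = 1.
Unit clause (p1) forces p1 = 1.
Unit clause (p3') forces p3 = 0.
Unit clause (p4') forces p4 = 0.
Unit clause (p2) forces p2 = 1.
But (p2') is also a unit clause — contradiction.
So every satisfying assignment has p5 = False.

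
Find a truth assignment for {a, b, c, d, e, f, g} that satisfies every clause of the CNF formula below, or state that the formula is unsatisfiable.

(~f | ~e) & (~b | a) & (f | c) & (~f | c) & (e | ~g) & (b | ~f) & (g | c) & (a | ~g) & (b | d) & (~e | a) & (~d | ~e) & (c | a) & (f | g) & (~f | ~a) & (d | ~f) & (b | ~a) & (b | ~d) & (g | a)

a ↦ 1,  b ↦ 1,  c ↦ 1,  d ↦ 0,  e ↦ 1,  f ↦ 0,  g ↦ 1

Branch on f: set f = 0.
(c) alone gives c = 1.
(g) alone gives g = 1.
(e) alone gives e = 1.
(a) alone gives a = 1.
(~d) alone gives d = 0.
(b) alone gives b = 1.
All clauses are satisfied.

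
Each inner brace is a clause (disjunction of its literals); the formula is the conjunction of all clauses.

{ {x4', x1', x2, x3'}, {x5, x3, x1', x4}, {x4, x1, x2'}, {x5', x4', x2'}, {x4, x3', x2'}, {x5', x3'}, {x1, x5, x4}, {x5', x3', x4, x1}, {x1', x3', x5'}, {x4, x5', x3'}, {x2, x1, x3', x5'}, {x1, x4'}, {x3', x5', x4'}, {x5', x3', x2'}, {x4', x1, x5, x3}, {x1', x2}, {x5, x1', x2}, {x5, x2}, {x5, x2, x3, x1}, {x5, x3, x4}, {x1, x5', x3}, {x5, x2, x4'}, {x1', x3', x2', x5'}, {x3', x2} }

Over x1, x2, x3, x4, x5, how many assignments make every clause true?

There are 2^5 = 32 truth assignments over (x1, x2, x3, x4, x5).
Split on x3. With x3 = 1, the clauses containing x3 are satisfied and x3' drops from the rest; 1 of the 2^4 = 16 assignments to the other variables satisfy what remains.
With x3 = 0, by the same count on the reduced clause set, 2 assignments work.
Total: 1 + 2 = 3.

3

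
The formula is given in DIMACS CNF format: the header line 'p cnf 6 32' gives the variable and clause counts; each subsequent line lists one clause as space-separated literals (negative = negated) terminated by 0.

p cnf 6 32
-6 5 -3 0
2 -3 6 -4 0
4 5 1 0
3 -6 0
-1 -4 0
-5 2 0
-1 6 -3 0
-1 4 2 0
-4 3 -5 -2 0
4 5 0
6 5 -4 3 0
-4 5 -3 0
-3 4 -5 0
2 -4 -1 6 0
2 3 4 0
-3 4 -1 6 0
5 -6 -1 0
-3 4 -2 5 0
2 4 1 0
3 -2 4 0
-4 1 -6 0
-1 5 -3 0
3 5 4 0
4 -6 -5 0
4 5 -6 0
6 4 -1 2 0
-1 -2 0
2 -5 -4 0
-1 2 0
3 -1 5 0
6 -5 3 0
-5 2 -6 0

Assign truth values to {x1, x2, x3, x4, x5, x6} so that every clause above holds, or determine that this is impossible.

x1: False, x2: True, x3: True, x4: True, x5: True, x6: False

Suppose x3 = True.
Suppose x6 = False.
The clause (¬x1) is unit, so x1 = False.
Suppose x2 = True.
Suppose x4 = True.
The clause (x5) is unit, so x5 = True.
Every clause now holds.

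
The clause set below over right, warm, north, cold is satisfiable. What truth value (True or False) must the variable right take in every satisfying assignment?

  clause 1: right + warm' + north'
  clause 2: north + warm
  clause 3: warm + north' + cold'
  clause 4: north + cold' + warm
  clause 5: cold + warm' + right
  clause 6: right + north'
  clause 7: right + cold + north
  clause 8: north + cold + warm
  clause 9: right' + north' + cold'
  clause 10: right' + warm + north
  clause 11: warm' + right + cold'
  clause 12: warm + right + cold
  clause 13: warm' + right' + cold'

True

Suppose right = 0.
The clause (north') is unit, so north = 0.
The clause (warm) is unit, so warm = 1.
The clause (cold) is unit, so cold = 1.
But (cold') is also a unit clause — contradiction.
So every satisfying assignment has right = True.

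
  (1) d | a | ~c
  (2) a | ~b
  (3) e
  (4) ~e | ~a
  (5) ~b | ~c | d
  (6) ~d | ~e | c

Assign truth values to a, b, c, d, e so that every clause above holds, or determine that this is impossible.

The clause (e) is unit, so e = 1.
The clause (~a) is unit, so a = 0.
The clause (~b) is unit, so b = 0.
Try d = 0.
The clause (~c) is unit, so c = 0.
Every clause now holds.

a=0,  b=0,  c=0,  d=0,  e=1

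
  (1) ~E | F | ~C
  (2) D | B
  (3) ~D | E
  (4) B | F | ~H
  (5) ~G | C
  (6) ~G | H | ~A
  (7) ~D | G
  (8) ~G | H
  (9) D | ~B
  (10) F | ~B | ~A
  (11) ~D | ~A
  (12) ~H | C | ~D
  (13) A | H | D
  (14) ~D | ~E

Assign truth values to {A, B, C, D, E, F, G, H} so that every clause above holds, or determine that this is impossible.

Try D = 1.
Unit clause (E) forces E = 1.
But (~E) is also a unit clause — contradiction.
Undo D and try D = 0.
Unit clause (B) forces B = 1.
But (~B) is also a unit clause — contradiction.
Both values of D lead to a conflict.

UNSATISFIABLE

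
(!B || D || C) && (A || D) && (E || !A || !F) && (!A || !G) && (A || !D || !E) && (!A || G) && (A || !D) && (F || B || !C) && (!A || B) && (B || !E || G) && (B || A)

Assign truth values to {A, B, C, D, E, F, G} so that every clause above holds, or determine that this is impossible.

UNSATISFIABLE

Suppose A = true.
From the singleton clause (!G), G = false.
Now (G) is unsatisfied and unit — conflict.
That branch fails; take A = false instead.
From the singleton clause (D), D = true.
Now (!D) is unsatisfied and unit — conflict.
Either choice for A ends in contradiction.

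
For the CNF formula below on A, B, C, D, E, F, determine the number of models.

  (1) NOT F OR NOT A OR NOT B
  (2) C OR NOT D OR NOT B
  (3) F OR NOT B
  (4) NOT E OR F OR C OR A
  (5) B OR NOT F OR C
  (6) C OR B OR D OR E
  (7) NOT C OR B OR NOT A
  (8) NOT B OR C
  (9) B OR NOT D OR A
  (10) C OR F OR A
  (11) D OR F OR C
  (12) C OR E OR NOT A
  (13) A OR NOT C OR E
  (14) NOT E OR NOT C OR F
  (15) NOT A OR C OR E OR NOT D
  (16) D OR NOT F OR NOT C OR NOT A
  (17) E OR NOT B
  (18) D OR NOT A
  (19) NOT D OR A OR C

4

There are 2^6 = 64 truth assignments over (A, B, C, D, E, F).
Split on B. With B = true, the clauses containing B are satisfied and NOT B drops from the rest; 2 of the 2^5 = 32 assignments to the other variables satisfy what remains.
With B = false, by the same count on the reduced clause set, 2 assignments work.
(One model: A=F, B=F, C=T, D=F, E=T, F=T.)
Total: 2 + 2 = 4.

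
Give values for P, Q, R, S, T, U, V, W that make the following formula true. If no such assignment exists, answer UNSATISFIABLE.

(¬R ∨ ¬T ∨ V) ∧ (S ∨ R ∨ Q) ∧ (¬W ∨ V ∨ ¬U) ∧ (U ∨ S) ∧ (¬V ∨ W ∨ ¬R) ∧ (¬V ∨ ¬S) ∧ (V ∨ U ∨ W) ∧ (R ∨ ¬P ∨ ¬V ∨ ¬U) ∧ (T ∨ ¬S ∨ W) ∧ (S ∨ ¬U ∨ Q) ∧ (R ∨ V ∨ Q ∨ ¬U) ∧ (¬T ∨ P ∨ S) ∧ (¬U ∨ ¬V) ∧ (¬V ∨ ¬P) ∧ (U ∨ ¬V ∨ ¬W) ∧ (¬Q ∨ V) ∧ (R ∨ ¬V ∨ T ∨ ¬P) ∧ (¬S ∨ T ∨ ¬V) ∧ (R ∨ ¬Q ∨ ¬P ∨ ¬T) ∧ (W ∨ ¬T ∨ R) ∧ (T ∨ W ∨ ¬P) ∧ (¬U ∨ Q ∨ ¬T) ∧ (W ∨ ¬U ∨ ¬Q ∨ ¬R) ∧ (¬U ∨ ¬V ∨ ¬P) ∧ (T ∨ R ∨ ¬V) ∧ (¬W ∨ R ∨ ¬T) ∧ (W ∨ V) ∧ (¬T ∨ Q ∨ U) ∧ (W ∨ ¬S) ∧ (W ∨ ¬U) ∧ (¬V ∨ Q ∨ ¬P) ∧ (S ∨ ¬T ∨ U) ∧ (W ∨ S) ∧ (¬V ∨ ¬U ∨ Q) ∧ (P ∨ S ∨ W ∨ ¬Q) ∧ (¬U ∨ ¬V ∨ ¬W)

P: False,  Q: False,  R: True,  S: True,  T: False,  U: False,  V: False,  W: True

Branch on U: set U = False.
The clause (S) is unit, so S = True.
The clause (¬V) is unit, so V = False.
The clause (W) is unit, so W = True.
The clause (¬Q) is unit, so Q = False.
The clause (¬T) is unit, so T = False.
No clause remains; P, R are free.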